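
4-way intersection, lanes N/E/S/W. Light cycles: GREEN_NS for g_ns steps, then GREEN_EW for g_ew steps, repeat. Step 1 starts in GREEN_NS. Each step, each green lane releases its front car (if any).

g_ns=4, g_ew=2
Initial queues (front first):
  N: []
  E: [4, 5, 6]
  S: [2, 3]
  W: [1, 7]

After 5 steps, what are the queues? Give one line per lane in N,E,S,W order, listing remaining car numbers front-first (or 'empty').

Step 1 [NS]: N:empty,E:wait,S:car2-GO,W:wait | queues: N=0 E=3 S=1 W=2
Step 2 [NS]: N:empty,E:wait,S:car3-GO,W:wait | queues: N=0 E=3 S=0 W=2
Step 3 [NS]: N:empty,E:wait,S:empty,W:wait | queues: N=0 E=3 S=0 W=2
Step 4 [NS]: N:empty,E:wait,S:empty,W:wait | queues: N=0 E=3 S=0 W=2
Step 5 [EW]: N:wait,E:car4-GO,S:wait,W:car1-GO | queues: N=0 E=2 S=0 W=1

N: empty
E: 5 6
S: empty
W: 7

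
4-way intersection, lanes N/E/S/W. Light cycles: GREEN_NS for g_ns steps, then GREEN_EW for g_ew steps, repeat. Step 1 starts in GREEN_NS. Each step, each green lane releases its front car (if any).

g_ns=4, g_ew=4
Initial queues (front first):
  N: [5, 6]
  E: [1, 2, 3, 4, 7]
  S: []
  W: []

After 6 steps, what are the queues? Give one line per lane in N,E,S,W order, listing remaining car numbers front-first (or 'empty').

Step 1 [NS]: N:car5-GO,E:wait,S:empty,W:wait | queues: N=1 E=5 S=0 W=0
Step 2 [NS]: N:car6-GO,E:wait,S:empty,W:wait | queues: N=0 E=5 S=0 W=0
Step 3 [NS]: N:empty,E:wait,S:empty,W:wait | queues: N=0 E=5 S=0 W=0
Step 4 [NS]: N:empty,E:wait,S:empty,W:wait | queues: N=0 E=5 S=0 W=0
Step 5 [EW]: N:wait,E:car1-GO,S:wait,W:empty | queues: N=0 E=4 S=0 W=0
Step 6 [EW]: N:wait,E:car2-GO,S:wait,W:empty | queues: N=0 E=3 S=0 W=0

N: empty
E: 3 4 7
S: empty
W: empty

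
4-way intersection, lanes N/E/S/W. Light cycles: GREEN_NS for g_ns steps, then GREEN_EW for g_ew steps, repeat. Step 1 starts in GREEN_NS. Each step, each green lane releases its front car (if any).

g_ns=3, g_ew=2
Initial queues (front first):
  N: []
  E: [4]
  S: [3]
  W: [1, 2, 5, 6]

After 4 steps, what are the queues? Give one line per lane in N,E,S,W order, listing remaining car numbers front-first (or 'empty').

Step 1 [NS]: N:empty,E:wait,S:car3-GO,W:wait | queues: N=0 E=1 S=0 W=4
Step 2 [NS]: N:empty,E:wait,S:empty,W:wait | queues: N=0 E=1 S=0 W=4
Step 3 [NS]: N:empty,E:wait,S:empty,W:wait | queues: N=0 E=1 S=0 W=4
Step 4 [EW]: N:wait,E:car4-GO,S:wait,W:car1-GO | queues: N=0 E=0 S=0 W=3

N: empty
E: empty
S: empty
W: 2 5 6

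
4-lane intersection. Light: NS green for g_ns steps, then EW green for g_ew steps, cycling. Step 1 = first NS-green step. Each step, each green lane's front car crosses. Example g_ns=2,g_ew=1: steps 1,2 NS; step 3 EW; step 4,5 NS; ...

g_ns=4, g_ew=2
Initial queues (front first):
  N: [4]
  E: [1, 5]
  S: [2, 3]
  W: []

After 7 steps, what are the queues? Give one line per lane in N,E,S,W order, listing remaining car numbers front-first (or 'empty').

Step 1 [NS]: N:car4-GO,E:wait,S:car2-GO,W:wait | queues: N=0 E=2 S=1 W=0
Step 2 [NS]: N:empty,E:wait,S:car3-GO,W:wait | queues: N=0 E=2 S=0 W=0
Step 3 [NS]: N:empty,E:wait,S:empty,W:wait | queues: N=0 E=2 S=0 W=0
Step 4 [NS]: N:empty,E:wait,S:empty,W:wait | queues: N=0 E=2 S=0 W=0
Step 5 [EW]: N:wait,E:car1-GO,S:wait,W:empty | queues: N=0 E=1 S=0 W=0
Step 6 [EW]: N:wait,E:car5-GO,S:wait,W:empty | queues: N=0 E=0 S=0 W=0

N: empty
E: empty
S: empty
W: empty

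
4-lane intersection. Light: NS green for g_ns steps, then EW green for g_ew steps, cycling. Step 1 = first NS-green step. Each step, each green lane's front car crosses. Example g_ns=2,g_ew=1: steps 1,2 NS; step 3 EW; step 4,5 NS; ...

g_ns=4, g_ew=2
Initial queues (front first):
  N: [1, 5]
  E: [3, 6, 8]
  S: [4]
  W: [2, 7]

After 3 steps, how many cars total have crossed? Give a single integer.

Step 1 [NS]: N:car1-GO,E:wait,S:car4-GO,W:wait | queues: N=1 E=3 S=0 W=2
Step 2 [NS]: N:car5-GO,E:wait,S:empty,W:wait | queues: N=0 E=3 S=0 W=2
Step 3 [NS]: N:empty,E:wait,S:empty,W:wait | queues: N=0 E=3 S=0 W=2
Cars crossed by step 3: 3

Answer: 3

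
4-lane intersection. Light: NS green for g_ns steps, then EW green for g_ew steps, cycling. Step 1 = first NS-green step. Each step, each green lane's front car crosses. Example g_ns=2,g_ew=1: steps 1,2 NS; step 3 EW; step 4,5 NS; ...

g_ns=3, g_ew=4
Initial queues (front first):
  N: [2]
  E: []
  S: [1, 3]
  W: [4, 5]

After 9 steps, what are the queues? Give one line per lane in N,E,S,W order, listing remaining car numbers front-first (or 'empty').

Step 1 [NS]: N:car2-GO,E:wait,S:car1-GO,W:wait | queues: N=0 E=0 S=1 W=2
Step 2 [NS]: N:empty,E:wait,S:car3-GO,W:wait | queues: N=0 E=0 S=0 W=2
Step 3 [NS]: N:empty,E:wait,S:empty,W:wait | queues: N=0 E=0 S=0 W=2
Step 4 [EW]: N:wait,E:empty,S:wait,W:car4-GO | queues: N=0 E=0 S=0 W=1
Step 5 [EW]: N:wait,E:empty,S:wait,W:car5-GO | queues: N=0 E=0 S=0 W=0

N: empty
E: empty
S: empty
W: empty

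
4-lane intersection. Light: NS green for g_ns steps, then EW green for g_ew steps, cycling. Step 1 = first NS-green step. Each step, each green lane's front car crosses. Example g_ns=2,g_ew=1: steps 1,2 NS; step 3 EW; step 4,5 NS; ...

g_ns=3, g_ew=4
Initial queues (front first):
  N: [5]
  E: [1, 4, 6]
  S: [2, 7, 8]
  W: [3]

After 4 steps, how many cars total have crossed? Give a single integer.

Step 1 [NS]: N:car5-GO,E:wait,S:car2-GO,W:wait | queues: N=0 E=3 S=2 W=1
Step 2 [NS]: N:empty,E:wait,S:car7-GO,W:wait | queues: N=0 E=3 S=1 W=1
Step 3 [NS]: N:empty,E:wait,S:car8-GO,W:wait | queues: N=0 E=3 S=0 W=1
Step 4 [EW]: N:wait,E:car1-GO,S:wait,W:car3-GO | queues: N=0 E=2 S=0 W=0
Cars crossed by step 4: 6

Answer: 6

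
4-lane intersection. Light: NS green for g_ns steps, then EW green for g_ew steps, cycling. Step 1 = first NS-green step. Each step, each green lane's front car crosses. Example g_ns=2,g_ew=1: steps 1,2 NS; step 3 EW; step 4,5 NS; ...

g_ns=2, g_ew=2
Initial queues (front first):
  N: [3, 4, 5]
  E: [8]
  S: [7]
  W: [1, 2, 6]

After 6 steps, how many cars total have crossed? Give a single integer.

Step 1 [NS]: N:car3-GO,E:wait,S:car7-GO,W:wait | queues: N=2 E=1 S=0 W=3
Step 2 [NS]: N:car4-GO,E:wait,S:empty,W:wait | queues: N=1 E=1 S=0 W=3
Step 3 [EW]: N:wait,E:car8-GO,S:wait,W:car1-GO | queues: N=1 E=0 S=0 W=2
Step 4 [EW]: N:wait,E:empty,S:wait,W:car2-GO | queues: N=1 E=0 S=0 W=1
Step 5 [NS]: N:car5-GO,E:wait,S:empty,W:wait | queues: N=0 E=0 S=0 W=1
Step 6 [NS]: N:empty,E:wait,S:empty,W:wait | queues: N=0 E=0 S=0 W=1
Cars crossed by step 6: 7

Answer: 7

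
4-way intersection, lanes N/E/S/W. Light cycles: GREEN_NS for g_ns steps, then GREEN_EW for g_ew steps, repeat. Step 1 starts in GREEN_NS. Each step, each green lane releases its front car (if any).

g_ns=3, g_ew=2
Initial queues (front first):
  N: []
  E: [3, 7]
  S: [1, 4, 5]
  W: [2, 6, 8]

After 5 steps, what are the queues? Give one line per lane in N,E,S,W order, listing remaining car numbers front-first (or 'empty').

Step 1 [NS]: N:empty,E:wait,S:car1-GO,W:wait | queues: N=0 E=2 S=2 W=3
Step 2 [NS]: N:empty,E:wait,S:car4-GO,W:wait | queues: N=0 E=2 S=1 W=3
Step 3 [NS]: N:empty,E:wait,S:car5-GO,W:wait | queues: N=0 E=2 S=0 W=3
Step 4 [EW]: N:wait,E:car3-GO,S:wait,W:car2-GO | queues: N=0 E=1 S=0 W=2
Step 5 [EW]: N:wait,E:car7-GO,S:wait,W:car6-GO | queues: N=0 E=0 S=0 W=1

N: empty
E: empty
S: empty
W: 8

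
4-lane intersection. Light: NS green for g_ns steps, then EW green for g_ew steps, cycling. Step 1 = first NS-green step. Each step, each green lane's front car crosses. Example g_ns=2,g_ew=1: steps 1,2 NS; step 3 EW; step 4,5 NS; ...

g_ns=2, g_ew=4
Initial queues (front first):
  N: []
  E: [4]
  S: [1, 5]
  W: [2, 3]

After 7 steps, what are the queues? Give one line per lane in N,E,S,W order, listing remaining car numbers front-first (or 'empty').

Step 1 [NS]: N:empty,E:wait,S:car1-GO,W:wait | queues: N=0 E=1 S=1 W=2
Step 2 [NS]: N:empty,E:wait,S:car5-GO,W:wait | queues: N=0 E=1 S=0 W=2
Step 3 [EW]: N:wait,E:car4-GO,S:wait,W:car2-GO | queues: N=0 E=0 S=0 W=1
Step 4 [EW]: N:wait,E:empty,S:wait,W:car3-GO | queues: N=0 E=0 S=0 W=0

N: empty
E: empty
S: empty
W: empty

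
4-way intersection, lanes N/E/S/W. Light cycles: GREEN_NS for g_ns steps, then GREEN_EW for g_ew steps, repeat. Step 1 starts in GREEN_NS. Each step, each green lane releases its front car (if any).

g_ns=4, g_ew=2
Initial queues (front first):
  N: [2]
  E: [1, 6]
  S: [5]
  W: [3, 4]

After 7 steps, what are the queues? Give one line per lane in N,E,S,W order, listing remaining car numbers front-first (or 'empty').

Step 1 [NS]: N:car2-GO,E:wait,S:car5-GO,W:wait | queues: N=0 E=2 S=0 W=2
Step 2 [NS]: N:empty,E:wait,S:empty,W:wait | queues: N=0 E=2 S=0 W=2
Step 3 [NS]: N:empty,E:wait,S:empty,W:wait | queues: N=0 E=2 S=0 W=2
Step 4 [NS]: N:empty,E:wait,S:empty,W:wait | queues: N=0 E=2 S=0 W=2
Step 5 [EW]: N:wait,E:car1-GO,S:wait,W:car3-GO | queues: N=0 E=1 S=0 W=1
Step 6 [EW]: N:wait,E:car6-GO,S:wait,W:car4-GO | queues: N=0 E=0 S=0 W=0

N: empty
E: empty
S: empty
W: empty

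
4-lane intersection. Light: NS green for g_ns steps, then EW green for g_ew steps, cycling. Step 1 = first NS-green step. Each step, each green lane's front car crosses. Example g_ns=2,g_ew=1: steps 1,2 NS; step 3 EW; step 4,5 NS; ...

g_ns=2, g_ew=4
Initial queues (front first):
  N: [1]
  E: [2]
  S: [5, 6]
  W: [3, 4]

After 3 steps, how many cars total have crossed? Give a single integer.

Step 1 [NS]: N:car1-GO,E:wait,S:car5-GO,W:wait | queues: N=0 E=1 S=1 W=2
Step 2 [NS]: N:empty,E:wait,S:car6-GO,W:wait | queues: N=0 E=1 S=0 W=2
Step 3 [EW]: N:wait,E:car2-GO,S:wait,W:car3-GO | queues: N=0 E=0 S=0 W=1
Cars crossed by step 3: 5

Answer: 5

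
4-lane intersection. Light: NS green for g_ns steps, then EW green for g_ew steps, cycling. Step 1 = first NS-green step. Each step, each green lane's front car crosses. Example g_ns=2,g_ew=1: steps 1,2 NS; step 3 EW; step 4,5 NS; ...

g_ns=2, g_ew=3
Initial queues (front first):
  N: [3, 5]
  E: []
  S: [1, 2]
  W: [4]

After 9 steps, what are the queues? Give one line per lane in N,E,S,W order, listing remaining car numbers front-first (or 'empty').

Step 1 [NS]: N:car3-GO,E:wait,S:car1-GO,W:wait | queues: N=1 E=0 S=1 W=1
Step 2 [NS]: N:car5-GO,E:wait,S:car2-GO,W:wait | queues: N=0 E=0 S=0 W=1
Step 3 [EW]: N:wait,E:empty,S:wait,W:car4-GO | queues: N=0 E=0 S=0 W=0

N: empty
E: empty
S: empty
W: empty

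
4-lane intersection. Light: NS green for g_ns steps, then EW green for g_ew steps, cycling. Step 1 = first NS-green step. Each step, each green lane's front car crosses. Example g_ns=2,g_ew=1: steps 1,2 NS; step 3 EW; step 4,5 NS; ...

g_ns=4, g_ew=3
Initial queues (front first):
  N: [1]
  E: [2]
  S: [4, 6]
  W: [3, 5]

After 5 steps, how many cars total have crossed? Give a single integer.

Step 1 [NS]: N:car1-GO,E:wait,S:car4-GO,W:wait | queues: N=0 E=1 S=1 W=2
Step 2 [NS]: N:empty,E:wait,S:car6-GO,W:wait | queues: N=0 E=1 S=0 W=2
Step 3 [NS]: N:empty,E:wait,S:empty,W:wait | queues: N=0 E=1 S=0 W=2
Step 4 [NS]: N:empty,E:wait,S:empty,W:wait | queues: N=0 E=1 S=0 W=2
Step 5 [EW]: N:wait,E:car2-GO,S:wait,W:car3-GO | queues: N=0 E=0 S=0 W=1
Cars crossed by step 5: 5

Answer: 5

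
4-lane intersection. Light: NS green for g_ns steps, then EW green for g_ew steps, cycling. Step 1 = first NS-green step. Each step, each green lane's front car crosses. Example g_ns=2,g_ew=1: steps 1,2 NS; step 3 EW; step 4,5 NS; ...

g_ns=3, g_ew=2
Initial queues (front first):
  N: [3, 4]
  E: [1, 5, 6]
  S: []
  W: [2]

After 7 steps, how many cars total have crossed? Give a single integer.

Answer: 5

Derivation:
Step 1 [NS]: N:car3-GO,E:wait,S:empty,W:wait | queues: N=1 E=3 S=0 W=1
Step 2 [NS]: N:car4-GO,E:wait,S:empty,W:wait | queues: N=0 E=3 S=0 W=1
Step 3 [NS]: N:empty,E:wait,S:empty,W:wait | queues: N=0 E=3 S=0 W=1
Step 4 [EW]: N:wait,E:car1-GO,S:wait,W:car2-GO | queues: N=0 E=2 S=0 W=0
Step 5 [EW]: N:wait,E:car5-GO,S:wait,W:empty | queues: N=0 E=1 S=0 W=0
Step 6 [NS]: N:empty,E:wait,S:empty,W:wait | queues: N=0 E=1 S=0 W=0
Step 7 [NS]: N:empty,E:wait,S:empty,W:wait | queues: N=0 E=1 S=0 W=0
Cars crossed by step 7: 5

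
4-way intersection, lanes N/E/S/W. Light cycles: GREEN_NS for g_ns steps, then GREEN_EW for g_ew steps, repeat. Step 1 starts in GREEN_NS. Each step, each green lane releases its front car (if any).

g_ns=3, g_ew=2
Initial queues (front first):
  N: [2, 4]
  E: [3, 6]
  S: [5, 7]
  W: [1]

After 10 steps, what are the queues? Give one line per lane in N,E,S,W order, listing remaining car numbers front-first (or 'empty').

Step 1 [NS]: N:car2-GO,E:wait,S:car5-GO,W:wait | queues: N=1 E=2 S=1 W=1
Step 2 [NS]: N:car4-GO,E:wait,S:car7-GO,W:wait | queues: N=0 E=2 S=0 W=1
Step 3 [NS]: N:empty,E:wait,S:empty,W:wait | queues: N=0 E=2 S=0 W=1
Step 4 [EW]: N:wait,E:car3-GO,S:wait,W:car1-GO | queues: N=0 E=1 S=0 W=0
Step 5 [EW]: N:wait,E:car6-GO,S:wait,W:empty | queues: N=0 E=0 S=0 W=0

N: empty
E: empty
S: empty
W: empty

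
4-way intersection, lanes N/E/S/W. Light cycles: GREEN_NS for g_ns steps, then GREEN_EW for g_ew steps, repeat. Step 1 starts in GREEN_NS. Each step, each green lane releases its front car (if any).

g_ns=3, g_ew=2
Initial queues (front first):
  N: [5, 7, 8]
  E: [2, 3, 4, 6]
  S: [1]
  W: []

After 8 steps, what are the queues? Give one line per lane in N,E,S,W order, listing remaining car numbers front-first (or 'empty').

Step 1 [NS]: N:car5-GO,E:wait,S:car1-GO,W:wait | queues: N=2 E=4 S=0 W=0
Step 2 [NS]: N:car7-GO,E:wait,S:empty,W:wait | queues: N=1 E=4 S=0 W=0
Step 3 [NS]: N:car8-GO,E:wait,S:empty,W:wait | queues: N=0 E=4 S=0 W=0
Step 4 [EW]: N:wait,E:car2-GO,S:wait,W:empty | queues: N=0 E=3 S=0 W=0
Step 5 [EW]: N:wait,E:car3-GO,S:wait,W:empty | queues: N=0 E=2 S=0 W=0
Step 6 [NS]: N:empty,E:wait,S:empty,W:wait | queues: N=0 E=2 S=0 W=0
Step 7 [NS]: N:empty,E:wait,S:empty,W:wait | queues: N=0 E=2 S=0 W=0
Step 8 [NS]: N:empty,E:wait,S:empty,W:wait | queues: N=0 E=2 S=0 W=0

N: empty
E: 4 6
S: empty
W: empty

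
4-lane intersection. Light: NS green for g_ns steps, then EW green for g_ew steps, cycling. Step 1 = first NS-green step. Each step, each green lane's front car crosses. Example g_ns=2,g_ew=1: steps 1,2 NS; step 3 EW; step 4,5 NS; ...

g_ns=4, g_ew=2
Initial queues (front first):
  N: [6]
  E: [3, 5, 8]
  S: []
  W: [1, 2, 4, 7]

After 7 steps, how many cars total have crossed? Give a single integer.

Answer: 5

Derivation:
Step 1 [NS]: N:car6-GO,E:wait,S:empty,W:wait | queues: N=0 E=3 S=0 W=4
Step 2 [NS]: N:empty,E:wait,S:empty,W:wait | queues: N=0 E=3 S=0 W=4
Step 3 [NS]: N:empty,E:wait,S:empty,W:wait | queues: N=0 E=3 S=0 W=4
Step 4 [NS]: N:empty,E:wait,S:empty,W:wait | queues: N=0 E=3 S=0 W=4
Step 5 [EW]: N:wait,E:car3-GO,S:wait,W:car1-GO | queues: N=0 E=2 S=0 W=3
Step 6 [EW]: N:wait,E:car5-GO,S:wait,W:car2-GO | queues: N=0 E=1 S=0 W=2
Step 7 [NS]: N:empty,E:wait,S:empty,W:wait | queues: N=0 E=1 S=0 W=2
Cars crossed by step 7: 5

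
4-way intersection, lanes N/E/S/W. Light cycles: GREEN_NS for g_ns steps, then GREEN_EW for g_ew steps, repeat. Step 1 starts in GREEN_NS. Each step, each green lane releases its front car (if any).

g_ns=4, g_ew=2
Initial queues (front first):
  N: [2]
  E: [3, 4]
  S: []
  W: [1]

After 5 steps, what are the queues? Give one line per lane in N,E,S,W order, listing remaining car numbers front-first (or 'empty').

Step 1 [NS]: N:car2-GO,E:wait,S:empty,W:wait | queues: N=0 E=2 S=0 W=1
Step 2 [NS]: N:empty,E:wait,S:empty,W:wait | queues: N=0 E=2 S=0 W=1
Step 3 [NS]: N:empty,E:wait,S:empty,W:wait | queues: N=0 E=2 S=0 W=1
Step 4 [NS]: N:empty,E:wait,S:empty,W:wait | queues: N=0 E=2 S=0 W=1
Step 5 [EW]: N:wait,E:car3-GO,S:wait,W:car1-GO | queues: N=0 E=1 S=0 W=0

N: empty
E: 4
S: empty
W: empty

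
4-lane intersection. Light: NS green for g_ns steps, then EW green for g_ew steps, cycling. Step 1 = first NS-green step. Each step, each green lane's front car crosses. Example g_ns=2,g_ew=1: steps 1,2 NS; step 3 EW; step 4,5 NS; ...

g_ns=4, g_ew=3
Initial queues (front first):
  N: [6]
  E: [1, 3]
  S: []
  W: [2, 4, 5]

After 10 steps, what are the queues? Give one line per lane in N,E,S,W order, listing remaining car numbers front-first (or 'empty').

Step 1 [NS]: N:car6-GO,E:wait,S:empty,W:wait | queues: N=0 E=2 S=0 W=3
Step 2 [NS]: N:empty,E:wait,S:empty,W:wait | queues: N=0 E=2 S=0 W=3
Step 3 [NS]: N:empty,E:wait,S:empty,W:wait | queues: N=0 E=2 S=0 W=3
Step 4 [NS]: N:empty,E:wait,S:empty,W:wait | queues: N=0 E=2 S=0 W=3
Step 5 [EW]: N:wait,E:car1-GO,S:wait,W:car2-GO | queues: N=0 E=1 S=0 W=2
Step 6 [EW]: N:wait,E:car3-GO,S:wait,W:car4-GO | queues: N=0 E=0 S=0 W=1
Step 7 [EW]: N:wait,E:empty,S:wait,W:car5-GO | queues: N=0 E=0 S=0 W=0

N: empty
E: empty
S: empty
W: empty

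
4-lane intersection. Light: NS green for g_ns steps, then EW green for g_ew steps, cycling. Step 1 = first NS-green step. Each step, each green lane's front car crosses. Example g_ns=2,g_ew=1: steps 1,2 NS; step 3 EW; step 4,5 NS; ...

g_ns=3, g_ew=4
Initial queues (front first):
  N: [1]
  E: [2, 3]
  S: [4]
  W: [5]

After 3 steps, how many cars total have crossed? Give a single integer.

Step 1 [NS]: N:car1-GO,E:wait,S:car4-GO,W:wait | queues: N=0 E=2 S=0 W=1
Step 2 [NS]: N:empty,E:wait,S:empty,W:wait | queues: N=0 E=2 S=0 W=1
Step 3 [NS]: N:empty,E:wait,S:empty,W:wait | queues: N=0 E=2 S=0 W=1
Cars crossed by step 3: 2

Answer: 2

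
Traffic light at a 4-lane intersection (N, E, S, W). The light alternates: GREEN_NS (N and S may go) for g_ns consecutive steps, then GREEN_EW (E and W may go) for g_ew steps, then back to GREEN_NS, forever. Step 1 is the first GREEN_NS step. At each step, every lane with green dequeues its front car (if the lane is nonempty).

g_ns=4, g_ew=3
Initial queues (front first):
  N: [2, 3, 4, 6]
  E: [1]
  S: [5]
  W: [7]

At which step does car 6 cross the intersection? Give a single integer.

Step 1 [NS]: N:car2-GO,E:wait,S:car5-GO,W:wait | queues: N=3 E=1 S=0 W=1
Step 2 [NS]: N:car3-GO,E:wait,S:empty,W:wait | queues: N=2 E=1 S=0 W=1
Step 3 [NS]: N:car4-GO,E:wait,S:empty,W:wait | queues: N=1 E=1 S=0 W=1
Step 4 [NS]: N:car6-GO,E:wait,S:empty,W:wait | queues: N=0 E=1 S=0 W=1
Step 5 [EW]: N:wait,E:car1-GO,S:wait,W:car7-GO | queues: N=0 E=0 S=0 W=0
Car 6 crosses at step 4

4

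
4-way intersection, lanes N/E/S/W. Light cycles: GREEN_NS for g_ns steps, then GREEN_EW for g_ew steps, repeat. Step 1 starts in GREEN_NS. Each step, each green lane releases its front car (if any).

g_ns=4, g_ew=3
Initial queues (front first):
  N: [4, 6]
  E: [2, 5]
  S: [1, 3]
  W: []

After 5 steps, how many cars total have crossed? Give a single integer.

Answer: 5

Derivation:
Step 1 [NS]: N:car4-GO,E:wait,S:car1-GO,W:wait | queues: N=1 E=2 S=1 W=0
Step 2 [NS]: N:car6-GO,E:wait,S:car3-GO,W:wait | queues: N=0 E=2 S=0 W=0
Step 3 [NS]: N:empty,E:wait,S:empty,W:wait | queues: N=0 E=2 S=0 W=0
Step 4 [NS]: N:empty,E:wait,S:empty,W:wait | queues: N=0 E=2 S=0 W=0
Step 5 [EW]: N:wait,E:car2-GO,S:wait,W:empty | queues: N=0 E=1 S=0 W=0
Cars crossed by step 5: 5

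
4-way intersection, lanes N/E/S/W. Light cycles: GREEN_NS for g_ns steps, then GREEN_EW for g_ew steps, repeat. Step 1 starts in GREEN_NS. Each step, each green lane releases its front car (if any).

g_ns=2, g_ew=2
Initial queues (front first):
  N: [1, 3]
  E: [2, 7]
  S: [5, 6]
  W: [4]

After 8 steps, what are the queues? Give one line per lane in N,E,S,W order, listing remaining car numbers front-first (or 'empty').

Step 1 [NS]: N:car1-GO,E:wait,S:car5-GO,W:wait | queues: N=1 E=2 S=1 W=1
Step 2 [NS]: N:car3-GO,E:wait,S:car6-GO,W:wait | queues: N=0 E=2 S=0 W=1
Step 3 [EW]: N:wait,E:car2-GO,S:wait,W:car4-GO | queues: N=0 E=1 S=0 W=0
Step 4 [EW]: N:wait,E:car7-GO,S:wait,W:empty | queues: N=0 E=0 S=0 W=0

N: empty
E: empty
S: empty
W: empty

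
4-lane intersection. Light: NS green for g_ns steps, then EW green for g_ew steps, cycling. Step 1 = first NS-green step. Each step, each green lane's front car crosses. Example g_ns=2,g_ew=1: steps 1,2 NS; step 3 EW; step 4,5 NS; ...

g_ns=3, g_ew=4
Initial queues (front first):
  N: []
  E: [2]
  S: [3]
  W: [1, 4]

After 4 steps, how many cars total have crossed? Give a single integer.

Answer: 3

Derivation:
Step 1 [NS]: N:empty,E:wait,S:car3-GO,W:wait | queues: N=0 E=1 S=0 W=2
Step 2 [NS]: N:empty,E:wait,S:empty,W:wait | queues: N=0 E=1 S=0 W=2
Step 3 [NS]: N:empty,E:wait,S:empty,W:wait | queues: N=0 E=1 S=0 W=2
Step 4 [EW]: N:wait,E:car2-GO,S:wait,W:car1-GO | queues: N=0 E=0 S=0 W=1
Cars crossed by step 4: 3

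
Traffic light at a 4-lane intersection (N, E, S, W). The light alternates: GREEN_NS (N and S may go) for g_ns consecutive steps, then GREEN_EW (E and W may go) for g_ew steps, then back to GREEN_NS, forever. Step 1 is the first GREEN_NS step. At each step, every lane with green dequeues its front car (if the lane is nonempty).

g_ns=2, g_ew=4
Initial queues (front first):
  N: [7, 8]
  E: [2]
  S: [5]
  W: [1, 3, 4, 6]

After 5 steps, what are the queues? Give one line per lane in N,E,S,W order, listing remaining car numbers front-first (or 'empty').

Step 1 [NS]: N:car7-GO,E:wait,S:car5-GO,W:wait | queues: N=1 E=1 S=0 W=4
Step 2 [NS]: N:car8-GO,E:wait,S:empty,W:wait | queues: N=0 E=1 S=0 W=4
Step 3 [EW]: N:wait,E:car2-GO,S:wait,W:car1-GO | queues: N=0 E=0 S=0 W=3
Step 4 [EW]: N:wait,E:empty,S:wait,W:car3-GO | queues: N=0 E=0 S=0 W=2
Step 5 [EW]: N:wait,E:empty,S:wait,W:car4-GO | queues: N=0 E=0 S=0 W=1

N: empty
E: empty
S: empty
W: 6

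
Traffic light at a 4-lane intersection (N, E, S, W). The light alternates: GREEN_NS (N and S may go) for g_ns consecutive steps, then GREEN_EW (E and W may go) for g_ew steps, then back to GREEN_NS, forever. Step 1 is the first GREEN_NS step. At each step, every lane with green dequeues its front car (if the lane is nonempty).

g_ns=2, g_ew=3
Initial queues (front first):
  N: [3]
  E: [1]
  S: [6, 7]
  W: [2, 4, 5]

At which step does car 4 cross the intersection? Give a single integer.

Step 1 [NS]: N:car3-GO,E:wait,S:car6-GO,W:wait | queues: N=0 E=1 S=1 W=3
Step 2 [NS]: N:empty,E:wait,S:car7-GO,W:wait | queues: N=0 E=1 S=0 W=3
Step 3 [EW]: N:wait,E:car1-GO,S:wait,W:car2-GO | queues: N=0 E=0 S=0 W=2
Step 4 [EW]: N:wait,E:empty,S:wait,W:car4-GO | queues: N=0 E=0 S=0 W=1
Step 5 [EW]: N:wait,E:empty,S:wait,W:car5-GO | queues: N=0 E=0 S=0 W=0
Car 4 crosses at step 4

4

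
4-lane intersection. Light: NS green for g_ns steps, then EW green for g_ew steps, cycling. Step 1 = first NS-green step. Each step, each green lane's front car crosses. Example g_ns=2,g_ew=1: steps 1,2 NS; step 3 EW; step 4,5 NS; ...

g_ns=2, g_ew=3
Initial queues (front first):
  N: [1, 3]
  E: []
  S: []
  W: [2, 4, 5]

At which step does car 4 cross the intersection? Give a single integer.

Step 1 [NS]: N:car1-GO,E:wait,S:empty,W:wait | queues: N=1 E=0 S=0 W=3
Step 2 [NS]: N:car3-GO,E:wait,S:empty,W:wait | queues: N=0 E=0 S=0 W=3
Step 3 [EW]: N:wait,E:empty,S:wait,W:car2-GO | queues: N=0 E=0 S=0 W=2
Step 4 [EW]: N:wait,E:empty,S:wait,W:car4-GO | queues: N=0 E=0 S=0 W=1
Step 5 [EW]: N:wait,E:empty,S:wait,W:car5-GO | queues: N=0 E=0 S=0 W=0
Car 4 crosses at step 4

4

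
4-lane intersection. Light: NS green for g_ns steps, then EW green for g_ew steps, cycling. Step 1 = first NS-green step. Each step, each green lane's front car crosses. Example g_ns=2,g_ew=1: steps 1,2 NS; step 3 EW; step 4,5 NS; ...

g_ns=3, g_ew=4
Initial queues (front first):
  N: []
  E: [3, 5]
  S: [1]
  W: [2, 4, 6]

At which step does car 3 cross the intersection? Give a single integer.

Step 1 [NS]: N:empty,E:wait,S:car1-GO,W:wait | queues: N=0 E=2 S=0 W=3
Step 2 [NS]: N:empty,E:wait,S:empty,W:wait | queues: N=0 E=2 S=0 W=3
Step 3 [NS]: N:empty,E:wait,S:empty,W:wait | queues: N=0 E=2 S=0 W=3
Step 4 [EW]: N:wait,E:car3-GO,S:wait,W:car2-GO | queues: N=0 E=1 S=0 W=2
Step 5 [EW]: N:wait,E:car5-GO,S:wait,W:car4-GO | queues: N=0 E=0 S=0 W=1
Step 6 [EW]: N:wait,E:empty,S:wait,W:car6-GO | queues: N=0 E=0 S=0 W=0
Car 3 crosses at step 4

4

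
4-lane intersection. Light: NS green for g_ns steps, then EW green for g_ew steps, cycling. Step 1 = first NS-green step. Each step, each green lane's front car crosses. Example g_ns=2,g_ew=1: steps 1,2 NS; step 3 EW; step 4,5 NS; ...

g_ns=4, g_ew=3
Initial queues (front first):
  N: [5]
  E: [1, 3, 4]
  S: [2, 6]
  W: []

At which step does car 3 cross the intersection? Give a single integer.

Step 1 [NS]: N:car5-GO,E:wait,S:car2-GO,W:wait | queues: N=0 E=3 S=1 W=0
Step 2 [NS]: N:empty,E:wait,S:car6-GO,W:wait | queues: N=0 E=3 S=0 W=0
Step 3 [NS]: N:empty,E:wait,S:empty,W:wait | queues: N=0 E=3 S=0 W=0
Step 4 [NS]: N:empty,E:wait,S:empty,W:wait | queues: N=0 E=3 S=0 W=0
Step 5 [EW]: N:wait,E:car1-GO,S:wait,W:empty | queues: N=0 E=2 S=0 W=0
Step 6 [EW]: N:wait,E:car3-GO,S:wait,W:empty | queues: N=0 E=1 S=0 W=0
Step 7 [EW]: N:wait,E:car4-GO,S:wait,W:empty | queues: N=0 E=0 S=0 W=0
Car 3 crosses at step 6

6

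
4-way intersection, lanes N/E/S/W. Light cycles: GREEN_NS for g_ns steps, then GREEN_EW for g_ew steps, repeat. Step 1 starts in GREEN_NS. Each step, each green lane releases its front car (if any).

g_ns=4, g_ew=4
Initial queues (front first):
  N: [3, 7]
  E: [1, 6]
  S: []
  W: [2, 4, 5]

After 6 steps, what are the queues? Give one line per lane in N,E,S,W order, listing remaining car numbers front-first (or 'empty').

Step 1 [NS]: N:car3-GO,E:wait,S:empty,W:wait | queues: N=1 E=2 S=0 W=3
Step 2 [NS]: N:car7-GO,E:wait,S:empty,W:wait | queues: N=0 E=2 S=0 W=3
Step 3 [NS]: N:empty,E:wait,S:empty,W:wait | queues: N=0 E=2 S=0 W=3
Step 4 [NS]: N:empty,E:wait,S:empty,W:wait | queues: N=0 E=2 S=0 W=3
Step 5 [EW]: N:wait,E:car1-GO,S:wait,W:car2-GO | queues: N=0 E=1 S=0 W=2
Step 6 [EW]: N:wait,E:car6-GO,S:wait,W:car4-GO | queues: N=0 E=0 S=0 W=1

N: empty
E: empty
S: empty
W: 5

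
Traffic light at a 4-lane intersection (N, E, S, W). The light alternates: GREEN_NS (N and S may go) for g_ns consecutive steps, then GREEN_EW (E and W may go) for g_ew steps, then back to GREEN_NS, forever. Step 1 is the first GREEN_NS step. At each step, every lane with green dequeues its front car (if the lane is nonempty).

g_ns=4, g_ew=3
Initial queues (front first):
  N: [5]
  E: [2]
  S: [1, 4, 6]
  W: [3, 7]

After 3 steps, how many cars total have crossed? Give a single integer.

Answer: 4

Derivation:
Step 1 [NS]: N:car5-GO,E:wait,S:car1-GO,W:wait | queues: N=0 E=1 S=2 W=2
Step 2 [NS]: N:empty,E:wait,S:car4-GO,W:wait | queues: N=0 E=1 S=1 W=2
Step 3 [NS]: N:empty,E:wait,S:car6-GO,W:wait | queues: N=0 E=1 S=0 W=2
Cars crossed by step 3: 4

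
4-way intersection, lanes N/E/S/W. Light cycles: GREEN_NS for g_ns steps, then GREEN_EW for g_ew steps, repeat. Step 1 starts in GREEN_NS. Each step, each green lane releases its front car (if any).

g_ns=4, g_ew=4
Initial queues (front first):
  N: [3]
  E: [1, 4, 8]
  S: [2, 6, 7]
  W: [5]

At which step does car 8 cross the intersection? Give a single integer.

Step 1 [NS]: N:car3-GO,E:wait,S:car2-GO,W:wait | queues: N=0 E=3 S=2 W=1
Step 2 [NS]: N:empty,E:wait,S:car6-GO,W:wait | queues: N=0 E=3 S=1 W=1
Step 3 [NS]: N:empty,E:wait,S:car7-GO,W:wait | queues: N=0 E=3 S=0 W=1
Step 4 [NS]: N:empty,E:wait,S:empty,W:wait | queues: N=0 E=3 S=0 W=1
Step 5 [EW]: N:wait,E:car1-GO,S:wait,W:car5-GO | queues: N=0 E=2 S=0 W=0
Step 6 [EW]: N:wait,E:car4-GO,S:wait,W:empty | queues: N=0 E=1 S=0 W=0
Step 7 [EW]: N:wait,E:car8-GO,S:wait,W:empty | queues: N=0 E=0 S=0 W=0
Car 8 crosses at step 7

7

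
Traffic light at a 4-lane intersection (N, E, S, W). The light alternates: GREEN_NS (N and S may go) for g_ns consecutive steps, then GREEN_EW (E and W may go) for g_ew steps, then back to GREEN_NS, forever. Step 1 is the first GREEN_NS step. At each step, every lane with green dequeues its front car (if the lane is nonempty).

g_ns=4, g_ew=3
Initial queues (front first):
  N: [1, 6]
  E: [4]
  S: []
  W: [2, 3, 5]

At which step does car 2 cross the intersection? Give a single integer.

Step 1 [NS]: N:car1-GO,E:wait,S:empty,W:wait | queues: N=1 E=1 S=0 W=3
Step 2 [NS]: N:car6-GO,E:wait,S:empty,W:wait | queues: N=0 E=1 S=0 W=3
Step 3 [NS]: N:empty,E:wait,S:empty,W:wait | queues: N=0 E=1 S=0 W=3
Step 4 [NS]: N:empty,E:wait,S:empty,W:wait | queues: N=0 E=1 S=0 W=3
Step 5 [EW]: N:wait,E:car4-GO,S:wait,W:car2-GO | queues: N=0 E=0 S=0 W=2
Step 6 [EW]: N:wait,E:empty,S:wait,W:car3-GO | queues: N=0 E=0 S=0 W=1
Step 7 [EW]: N:wait,E:empty,S:wait,W:car5-GO | queues: N=0 E=0 S=0 W=0
Car 2 crosses at step 5

5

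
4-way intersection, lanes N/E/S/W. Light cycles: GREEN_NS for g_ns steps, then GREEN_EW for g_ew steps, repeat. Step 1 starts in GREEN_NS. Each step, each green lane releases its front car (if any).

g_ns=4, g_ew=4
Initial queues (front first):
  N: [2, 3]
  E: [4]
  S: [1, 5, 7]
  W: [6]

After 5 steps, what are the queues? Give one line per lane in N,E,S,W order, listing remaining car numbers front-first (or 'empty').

Step 1 [NS]: N:car2-GO,E:wait,S:car1-GO,W:wait | queues: N=1 E=1 S=2 W=1
Step 2 [NS]: N:car3-GO,E:wait,S:car5-GO,W:wait | queues: N=0 E=1 S=1 W=1
Step 3 [NS]: N:empty,E:wait,S:car7-GO,W:wait | queues: N=0 E=1 S=0 W=1
Step 4 [NS]: N:empty,E:wait,S:empty,W:wait | queues: N=0 E=1 S=0 W=1
Step 5 [EW]: N:wait,E:car4-GO,S:wait,W:car6-GO | queues: N=0 E=0 S=0 W=0

N: empty
E: empty
S: empty
W: empty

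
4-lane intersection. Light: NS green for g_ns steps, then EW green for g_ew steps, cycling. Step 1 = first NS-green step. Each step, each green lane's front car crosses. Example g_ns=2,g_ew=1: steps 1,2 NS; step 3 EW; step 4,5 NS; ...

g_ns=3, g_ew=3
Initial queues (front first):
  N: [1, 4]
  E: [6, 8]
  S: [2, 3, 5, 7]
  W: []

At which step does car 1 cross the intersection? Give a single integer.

Step 1 [NS]: N:car1-GO,E:wait,S:car2-GO,W:wait | queues: N=1 E=2 S=3 W=0
Step 2 [NS]: N:car4-GO,E:wait,S:car3-GO,W:wait | queues: N=0 E=2 S=2 W=0
Step 3 [NS]: N:empty,E:wait,S:car5-GO,W:wait | queues: N=0 E=2 S=1 W=0
Step 4 [EW]: N:wait,E:car6-GO,S:wait,W:empty | queues: N=0 E=1 S=1 W=0
Step 5 [EW]: N:wait,E:car8-GO,S:wait,W:empty | queues: N=0 E=0 S=1 W=0
Step 6 [EW]: N:wait,E:empty,S:wait,W:empty | queues: N=0 E=0 S=1 W=0
Step 7 [NS]: N:empty,E:wait,S:car7-GO,W:wait | queues: N=0 E=0 S=0 W=0
Car 1 crosses at step 1

1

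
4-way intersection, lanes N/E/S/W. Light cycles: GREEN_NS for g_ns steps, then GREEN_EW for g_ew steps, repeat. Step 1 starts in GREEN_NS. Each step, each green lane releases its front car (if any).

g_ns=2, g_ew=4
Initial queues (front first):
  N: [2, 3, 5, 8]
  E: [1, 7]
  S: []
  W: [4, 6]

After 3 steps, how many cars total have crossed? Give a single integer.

Step 1 [NS]: N:car2-GO,E:wait,S:empty,W:wait | queues: N=3 E=2 S=0 W=2
Step 2 [NS]: N:car3-GO,E:wait,S:empty,W:wait | queues: N=2 E=2 S=0 W=2
Step 3 [EW]: N:wait,E:car1-GO,S:wait,W:car4-GO | queues: N=2 E=1 S=0 W=1
Cars crossed by step 3: 4

Answer: 4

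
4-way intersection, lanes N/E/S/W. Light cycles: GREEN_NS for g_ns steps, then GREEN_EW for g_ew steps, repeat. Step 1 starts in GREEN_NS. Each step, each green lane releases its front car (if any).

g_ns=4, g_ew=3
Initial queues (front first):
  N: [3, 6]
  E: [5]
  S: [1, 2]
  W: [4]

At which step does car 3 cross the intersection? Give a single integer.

Step 1 [NS]: N:car3-GO,E:wait,S:car1-GO,W:wait | queues: N=1 E=1 S=1 W=1
Step 2 [NS]: N:car6-GO,E:wait,S:car2-GO,W:wait | queues: N=0 E=1 S=0 W=1
Step 3 [NS]: N:empty,E:wait,S:empty,W:wait | queues: N=0 E=1 S=0 W=1
Step 4 [NS]: N:empty,E:wait,S:empty,W:wait | queues: N=0 E=1 S=0 W=1
Step 5 [EW]: N:wait,E:car5-GO,S:wait,W:car4-GO | queues: N=0 E=0 S=0 W=0
Car 3 crosses at step 1

1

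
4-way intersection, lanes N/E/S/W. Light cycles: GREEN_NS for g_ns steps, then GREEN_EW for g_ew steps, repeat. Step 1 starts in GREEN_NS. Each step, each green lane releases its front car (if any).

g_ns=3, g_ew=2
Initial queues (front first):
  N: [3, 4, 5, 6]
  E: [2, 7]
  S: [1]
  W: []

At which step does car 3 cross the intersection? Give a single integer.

Step 1 [NS]: N:car3-GO,E:wait,S:car1-GO,W:wait | queues: N=3 E=2 S=0 W=0
Step 2 [NS]: N:car4-GO,E:wait,S:empty,W:wait | queues: N=2 E=2 S=0 W=0
Step 3 [NS]: N:car5-GO,E:wait,S:empty,W:wait | queues: N=1 E=2 S=0 W=0
Step 4 [EW]: N:wait,E:car2-GO,S:wait,W:empty | queues: N=1 E=1 S=0 W=0
Step 5 [EW]: N:wait,E:car7-GO,S:wait,W:empty | queues: N=1 E=0 S=0 W=0
Step 6 [NS]: N:car6-GO,E:wait,S:empty,W:wait | queues: N=0 E=0 S=0 W=0
Car 3 crosses at step 1

1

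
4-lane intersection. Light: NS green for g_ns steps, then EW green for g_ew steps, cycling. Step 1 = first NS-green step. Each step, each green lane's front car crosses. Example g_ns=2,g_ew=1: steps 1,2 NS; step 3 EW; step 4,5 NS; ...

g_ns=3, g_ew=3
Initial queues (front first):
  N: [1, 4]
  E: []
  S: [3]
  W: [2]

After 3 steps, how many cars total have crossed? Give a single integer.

Answer: 3

Derivation:
Step 1 [NS]: N:car1-GO,E:wait,S:car3-GO,W:wait | queues: N=1 E=0 S=0 W=1
Step 2 [NS]: N:car4-GO,E:wait,S:empty,W:wait | queues: N=0 E=0 S=0 W=1
Step 3 [NS]: N:empty,E:wait,S:empty,W:wait | queues: N=0 E=0 S=0 W=1
Cars crossed by step 3: 3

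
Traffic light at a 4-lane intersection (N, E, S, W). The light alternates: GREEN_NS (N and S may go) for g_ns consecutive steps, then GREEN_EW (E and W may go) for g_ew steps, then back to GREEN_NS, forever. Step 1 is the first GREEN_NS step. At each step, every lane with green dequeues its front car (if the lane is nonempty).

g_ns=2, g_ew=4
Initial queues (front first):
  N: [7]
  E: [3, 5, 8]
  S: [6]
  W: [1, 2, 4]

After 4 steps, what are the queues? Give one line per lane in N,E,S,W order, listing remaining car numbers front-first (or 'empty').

Step 1 [NS]: N:car7-GO,E:wait,S:car6-GO,W:wait | queues: N=0 E=3 S=0 W=3
Step 2 [NS]: N:empty,E:wait,S:empty,W:wait | queues: N=0 E=3 S=0 W=3
Step 3 [EW]: N:wait,E:car3-GO,S:wait,W:car1-GO | queues: N=0 E=2 S=0 W=2
Step 4 [EW]: N:wait,E:car5-GO,S:wait,W:car2-GO | queues: N=0 E=1 S=0 W=1

N: empty
E: 8
S: empty
W: 4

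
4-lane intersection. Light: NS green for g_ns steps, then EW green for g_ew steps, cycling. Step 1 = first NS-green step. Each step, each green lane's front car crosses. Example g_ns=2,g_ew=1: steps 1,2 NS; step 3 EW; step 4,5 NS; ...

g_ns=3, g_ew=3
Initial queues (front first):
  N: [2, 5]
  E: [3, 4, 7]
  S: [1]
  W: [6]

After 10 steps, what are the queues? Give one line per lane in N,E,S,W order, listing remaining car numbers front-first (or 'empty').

Step 1 [NS]: N:car2-GO,E:wait,S:car1-GO,W:wait | queues: N=1 E=3 S=0 W=1
Step 2 [NS]: N:car5-GO,E:wait,S:empty,W:wait | queues: N=0 E=3 S=0 W=1
Step 3 [NS]: N:empty,E:wait,S:empty,W:wait | queues: N=0 E=3 S=0 W=1
Step 4 [EW]: N:wait,E:car3-GO,S:wait,W:car6-GO | queues: N=0 E=2 S=0 W=0
Step 5 [EW]: N:wait,E:car4-GO,S:wait,W:empty | queues: N=0 E=1 S=0 W=0
Step 6 [EW]: N:wait,E:car7-GO,S:wait,W:empty | queues: N=0 E=0 S=0 W=0

N: empty
E: empty
S: empty
W: empty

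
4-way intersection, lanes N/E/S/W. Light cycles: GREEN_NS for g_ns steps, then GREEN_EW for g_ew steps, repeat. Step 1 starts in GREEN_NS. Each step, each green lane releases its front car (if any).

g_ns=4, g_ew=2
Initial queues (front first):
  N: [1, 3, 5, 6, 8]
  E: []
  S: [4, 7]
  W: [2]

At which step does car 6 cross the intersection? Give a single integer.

Step 1 [NS]: N:car1-GO,E:wait,S:car4-GO,W:wait | queues: N=4 E=0 S=1 W=1
Step 2 [NS]: N:car3-GO,E:wait,S:car7-GO,W:wait | queues: N=3 E=0 S=0 W=1
Step 3 [NS]: N:car5-GO,E:wait,S:empty,W:wait | queues: N=2 E=0 S=0 W=1
Step 4 [NS]: N:car6-GO,E:wait,S:empty,W:wait | queues: N=1 E=0 S=0 W=1
Step 5 [EW]: N:wait,E:empty,S:wait,W:car2-GO | queues: N=1 E=0 S=0 W=0
Step 6 [EW]: N:wait,E:empty,S:wait,W:empty | queues: N=1 E=0 S=0 W=0
Step 7 [NS]: N:car8-GO,E:wait,S:empty,W:wait | queues: N=0 E=0 S=0 W=0
Car 6 crosses at step 4

4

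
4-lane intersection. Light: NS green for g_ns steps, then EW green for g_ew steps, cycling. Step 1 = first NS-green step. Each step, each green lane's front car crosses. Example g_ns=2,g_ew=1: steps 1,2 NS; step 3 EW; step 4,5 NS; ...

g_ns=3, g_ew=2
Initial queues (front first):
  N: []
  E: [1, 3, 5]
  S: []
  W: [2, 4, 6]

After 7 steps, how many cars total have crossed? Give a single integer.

Answer: 4

Derivation:
Step 1 [NS]: N:empty,E:wait,S:empty,W:wait | queues: N=0 E=3 S=0 W=3
Step 2 [NS]: N:empty,E:wait,S:empty,W:wait | queues: N=0 E=3 S=0 W=3
Step 3 [NS]: N:empty,E:wait,S:empty,W:wait | queues: N=0 E=3 S=0 W=3
Step 4 [EW]: N:wait,E:car1-GO,S:wait,W:car2-GO | queues: N=0 E=2 S=0 W=2
Step 5 [EW]: N:wait,E:car3-GO,S:wait,W:car4-GO | queues: N=0 E=1 S=0 W=1
Step 6 [NS]: N:empty,E:wait,S:empty,W:wait | queues: N=0 E=1 S=0 W=1
Step 7 [NS]: N:empty,E:wait,S:empty,W:wait | queues: N=0 E=1 S=0 W=1
Cars crossed by step 7: 4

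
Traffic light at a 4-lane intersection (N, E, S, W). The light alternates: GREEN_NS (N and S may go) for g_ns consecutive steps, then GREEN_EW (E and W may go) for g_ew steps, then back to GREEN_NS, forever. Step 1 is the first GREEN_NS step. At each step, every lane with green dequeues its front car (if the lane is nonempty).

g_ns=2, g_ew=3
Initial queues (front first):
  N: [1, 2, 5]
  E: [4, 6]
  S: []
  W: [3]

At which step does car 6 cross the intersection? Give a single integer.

Step 1 [NS]: N:car1-GO,E:wait,S:empty,W:wait | queues: N=2 E=2 S=0 W=1
Step 2 [NS]: N:car2-GO,E:wait,S:empty,W:wait | queues: N=1 E=2 S=0 W=1
Step 3 [EW]: N:wait,E:car4-GO,S:wait,W:car3-GO | queues: N=1 E=1 S=0 W=0
Step 4 [EW]: N:wait,E:car6-GO,S:wait,W:empty | queues: N=1 E=0 S=0 W=0
Step 5 [EW]: N:wait,E:empty,S:wait,W:empty | queues: N=1 E=0 S=0 W=0
Step 6 [NS]: N:car5-GO,E:wait,S:empty,W:wait | queues: N=0 E=0 S=0 W=0
Car 6 crosses at step 4

4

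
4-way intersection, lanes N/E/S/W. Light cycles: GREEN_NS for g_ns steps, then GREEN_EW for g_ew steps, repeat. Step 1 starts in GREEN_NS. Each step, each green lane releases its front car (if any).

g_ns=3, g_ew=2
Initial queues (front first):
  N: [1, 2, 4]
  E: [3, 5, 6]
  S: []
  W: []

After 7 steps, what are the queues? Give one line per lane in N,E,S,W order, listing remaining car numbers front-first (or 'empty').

Step 1 [NS]: N:car1-GO,E:wait,S:empty,W:wait | queues: N=2 E=3 S=0 W=0
Step 2 [NS]: N:car2-GO,E:wait,S:empty,W:wait | queues: N=1 E=3 S=0 W=0
Step 3 [NS]: N:car4-GO,E:wait,S:empty,W:wait | queues: N=0 E=3 S=0 W=0
Step 4 [EW]: N:wait,E:car3-GO,S:wait,W:empty | queues: N=0 E=2 S=0 W=0
Step 5 [EW]: N:wait,E:car5-GO,S:wait,W:empty | queues: N=0 E=1 S=0 W=0
Step 6 [NS]: N:empty,E:wait,S:empty,W:wait | queues: N=0 E=1 S=0 W=0
Step 7 [NS]: N:empty,E:wait,S:empty,W:wait | queues: N=0 E=1 S=0 W=0

N: empty
E: 6
S: empty
W: empty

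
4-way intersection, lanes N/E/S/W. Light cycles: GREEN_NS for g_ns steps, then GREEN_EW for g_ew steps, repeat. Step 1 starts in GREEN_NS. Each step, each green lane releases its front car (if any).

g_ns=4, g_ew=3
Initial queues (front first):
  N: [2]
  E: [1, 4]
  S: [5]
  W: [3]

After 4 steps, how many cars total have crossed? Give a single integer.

Step 1 [NS]: N:car2-GO,E:wait,S:car5-GO,W:wait | queues: N=0 E=2 S=0 W=1
Step 2 [NS]: N:empty,E:wait,S:empty,W:wait | queues: N=0 E=2 S=0 W=1
Step 3 [NS]: N:empty,E:wait,S:empty,W:wait | queues: N=0 E=2 S=0 W=1
Step 4 [NS]: N:empty,E:wait,S:empty,W:wait | queues: N=0 E=2 S=0 W=1
Cars crossed by step 4: 2

Answer: 2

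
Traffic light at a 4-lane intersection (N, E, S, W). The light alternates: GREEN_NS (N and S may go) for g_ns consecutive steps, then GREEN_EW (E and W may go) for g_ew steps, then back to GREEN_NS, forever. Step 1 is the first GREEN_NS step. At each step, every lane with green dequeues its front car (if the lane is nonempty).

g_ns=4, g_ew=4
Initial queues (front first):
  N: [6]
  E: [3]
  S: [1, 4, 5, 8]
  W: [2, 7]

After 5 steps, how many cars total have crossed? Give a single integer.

Step 1 [NS]: N:car6-GO,E:wait,S:car1-GO,W:wait | queues: N=0 E=1 S=3 W=2
Step 2 [NS]: N:empty,E:wait,S:car4-GO,W:wait | queues: N=0 E=1 S=2 W=2
Step 3 [NS]: N:empty,E:wait,S:car5-GO,W:wait | queues: N=0 E=1 S=1 W=2
Step 4 [NS]: N:empty,E:wait,S:car8-GO,W:wait | queues: N=0 E=1 S=0 W=2
Step 5 [EW]: N:wait,E:car3-GO,S:wait,W:car2-GO | queues: N=0 E=0 S=0 W=1
Cars crossed by step 5: 7

Answer: 7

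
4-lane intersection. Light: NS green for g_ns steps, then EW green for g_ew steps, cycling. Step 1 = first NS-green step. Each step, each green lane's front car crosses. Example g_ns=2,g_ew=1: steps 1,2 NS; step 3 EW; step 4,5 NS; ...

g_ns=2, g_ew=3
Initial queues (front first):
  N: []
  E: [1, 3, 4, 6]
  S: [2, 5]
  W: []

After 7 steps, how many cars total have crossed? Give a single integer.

Step 1 [NS]: N:empty,E:wait,S:car2-GO,W:wait | queues: N=0 E=4 S=1 W=0
Step 2 [NS]: N:empty,E:wait,S:car5-GO,W:wait | queues: N=0 E=4 S=0 W=0
Step 3 [EW]: N:wait,E:car1-GO,S:wait,W:empty | queues: N=0 E=3 S=0 W=0
Step 4 [EW]: N:wait,E:car3-GO,S:wait,W:empty | queues: N=0 E=2 S=0 W=0
Step 5 [EW]: N:wait,E:car4-GO,S:wait,W:empty | queues: N=0 E=1 S=0 W=0
Step 6 [NS]: N:empty,E:wait,S:empty,W:wait | queues: N=0 E=1 S=0 W=0
Step 7 [NS]: N:empty,E:wait,S:empty,W:wait | queues: N=0 E=1 S=0 W=0
Cars crossed by step 7: 5

Answer: 5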